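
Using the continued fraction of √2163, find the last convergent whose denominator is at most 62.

2837/61

√2163 = [46; 1, 1, 30, 1, 1, 92, …] (period length 6).
Convergents:
  p_0/q_0 = 46/1
  p_1/q_1 = 47/1
  p_2/q_2 = 93/2
  p_3/q_3 = 2837/61
  p_4/q_4 = 2930/63
q_3 = 61 ≤ 62 < 63 = q_4, so the answer is 2837/61.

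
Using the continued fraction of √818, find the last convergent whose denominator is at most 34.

√818 = [28; 1, 1, 1, 1, 56, …] (period length 5).
Convergents:
  p_0/q_0 = 28/1
  p_1/q_1 = 29/1
  p_2/q_2 = 57/2
  p_3/q_3 = 86/3
  p_4/q_4 = 143/5
  p_5/q_5 = 8094/283
q_4 = 5 ≤ 34 < 283 = q_5, so the answer is 143/5.

143/5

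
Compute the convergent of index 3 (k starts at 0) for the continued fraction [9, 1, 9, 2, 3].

208/21

Using pₖ = aₖpₖ₋₁ + pₖ₋₂, qₖ = aₖqₖ₋₁ + qₖ₋₂ (with p₋₁=1, p₋₂=0, q₋₁=0, q₋₂=1):
  k=0: a=9, p=9, q=1
  k=1: a=1, p=10, q=1
  k=2: a=9, p=99, q=10
  k=3: a=2, p=208, q=21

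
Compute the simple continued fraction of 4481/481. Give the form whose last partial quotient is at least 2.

4481 = 9×481 + 152
481 = 3×152 + 25
152 = 6×25 + 2
25 = 12×2 + 1
2 = 2×1 + 0  (stop)
So 4481/481 = [9; 3, 6, 12, 2].

[9; 3, 6, 12, 2]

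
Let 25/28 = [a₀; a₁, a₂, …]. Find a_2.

25 = 0·28 + 25   →  a_0 = 0
28 = 1·25 + 3   →  a_1 = 1
25 = 8·3 + 1   →  a_2 = 8

8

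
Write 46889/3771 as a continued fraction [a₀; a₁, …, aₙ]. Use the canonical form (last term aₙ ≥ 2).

46889 = 12*3771 + 1637
3771 = 2*1637 + 497
1637 = 3*497 + 146
497 = 3*146 + 59
146 = 2*59 + 28
59 = 2*28 + 3
28 = 9*3 + 1
3 = 3*1 + 0  (stop)
So 46889/3771 = [12; 2, 3, 3, 2, 2, 9, 3].

[12; 2, 3, 3, 2, 2, 9, 3]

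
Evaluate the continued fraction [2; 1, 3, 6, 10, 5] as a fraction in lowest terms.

Fold from the inside: start with 5/1.
  10 + 1/5 = 51/5
  6 + 5/51 = 311/51
  3 + 51/311 = 984/311
  1 + 311/984 = 1295/984
  2 + 984/1295 = 3574/1295

3574/1295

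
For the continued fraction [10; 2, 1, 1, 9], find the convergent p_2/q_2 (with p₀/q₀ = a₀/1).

Using pₖ = aₖpₖ₋₁ + pₖ₋₂, qₖ = aₖqₖ₋₁ + qₖ₋₂ (with p₋₁=1, p₋₂=0, q₋₁=0, q₋₂=1):
  k=0: a=10, p=10, q=1
  k=1: a=2, p=21, q=2
  k=2: a=1, p=31, q=3

31/3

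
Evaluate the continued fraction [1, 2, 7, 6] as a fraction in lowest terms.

Fold from the inside: start with 6/1.
  7 + 1/6 = 43/6
  2 + 6/43 = 92/43
  1 + 43/92 = 135/92

135/92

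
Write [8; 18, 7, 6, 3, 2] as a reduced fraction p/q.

46027/5714

Using pₖ = aₖpₖ₋₁ + pₖ₋₂ and qₖ = aₖqₖ₋₁ + qₖ₋₂:
  k=0: a=8, p=8, q=1
  k=1: a=18, p=145, q=18
  k=2: a=7, p=1023, q=127
  k=3: a=6, p=6283, q=780
  k=4: a=3, p=19872, q=2467
  k=5: a=2, p=46027, q=5714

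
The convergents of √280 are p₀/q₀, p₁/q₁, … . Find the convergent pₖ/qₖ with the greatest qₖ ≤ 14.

184/11

√280 = [16; 1, 2, 1, 2, 1, 32, …] (period length 6).
Convergents:
  p_0/q_0 = 16/1
  p_1/q_1 = 17/1
  p_2/q_2 = 50/3
  p_3/q_3 = 67/4
  p_4/q_4 = 184/11
  p_5/q_5 = 251/15
q_4 = 11 ≤ 14 < 15 = q_5, so the answer is 184/11.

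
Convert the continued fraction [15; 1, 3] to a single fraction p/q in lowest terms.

Fold from the inside: start with 3/1.
  1 + 1/3 = 4/3
  15 + 3/4 = 63/4

63/4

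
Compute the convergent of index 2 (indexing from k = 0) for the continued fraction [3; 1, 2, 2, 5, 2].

Using pₖ = aₖpₖ₋₁ + pₖ₋₂, qₖ = aₖqₖ₋₁ + qₖ₋₂ (with p₋₁=1, p₋₂=0, q₋₁=0, q₋₂=1):
  k=0: a=3, p=3, q=1
  k=1: a=1, p=4, q=1
  k=2: a=2, p=11, q=3

11/3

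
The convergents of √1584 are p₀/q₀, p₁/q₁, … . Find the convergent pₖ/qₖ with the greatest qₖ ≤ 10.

√1584 = [39; 1, 3, 1, 78, …] (period length 4).
Convergents:
  p_0/q_0 = 39/1
  p_1/q_1 = 40/1
  p_2/q_2 = 159/4
  p_3/q_3 = 199/5
  p_4/q_4 = 15681/394
q_3 = 5 ≤ 10 < 394 = q_4, so the answer is 199/5.

199/5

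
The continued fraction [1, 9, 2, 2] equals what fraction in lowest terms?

52/47

Using pₖ = aₖpₖ₋₁ + pₖ₋₂ and qₖ = aₖqₖ₋₁ + qₖ₋₂:
  k=0: a=1, p=1, q=1
  k=1: a=9, p=10, q=9
  k=2: a=2, p=21, q=19
  k=3: a=2, p=52, q=47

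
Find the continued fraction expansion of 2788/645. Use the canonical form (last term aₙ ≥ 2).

[4; 3, 9, 1, 9, 2]

2788 = 4·645 + 208
645 = 3·208 + 21
208 = 9·21 + 19
21 = 1·19 + 2
19 = 9·2 + 1
2 = 2·1 + 0  (stop)
So 2788/645 = [4; 3, 9, 1, 9, 2].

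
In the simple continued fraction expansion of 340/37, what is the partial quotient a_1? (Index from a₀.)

5

340 = 9·37 + 7   →  a_0 = 9
37 = 5·7 + 2   →  a_1 = 5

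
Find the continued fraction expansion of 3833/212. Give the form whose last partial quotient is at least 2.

[18; 12, 2, 8]

3833 = 18*212 + 17
212 = 12*17 + 8
17 = 2*8 + 1
8 = 8*1 + 0  (stop)
So 3833/212 = [18; 12, 2, 8].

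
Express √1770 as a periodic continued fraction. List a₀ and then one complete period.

[42; 14, 84]

a₀ = ⌊√1770⌋ = 42.
With m₀=0, d₀=1 and mₖ₊₁ = dₖaₖ − mₖ, dₖ₊₁ = (n − mₖ₊₁²)/dₖ, aₖ₊₁ = ⌊(a₀+mₖ₊₁)/dₖ₊₁⌋:
  k=1: m=42, d=6, a=14
  k=2: m=42, d=1, a=84
d=1 and a=2a₀=84 at k=2, so the next step gives (m, d) = (42, 6) again — its k=1 value — and the period has length 2.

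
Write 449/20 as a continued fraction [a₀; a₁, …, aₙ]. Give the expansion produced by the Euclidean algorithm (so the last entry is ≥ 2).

449 = 22×20 + 9
20 = 2×9 + 2
9 = 4×2 + 1
2 = 2×1 + 0  (stop)
So 449/20 = [22; 2, 4, 2].

[22; 2, 4, 2]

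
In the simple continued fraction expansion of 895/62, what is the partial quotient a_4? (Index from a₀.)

895 = 14·62 + 27   →  a_0 = 14
62 = 2·27 + 8   →  a_1 = 2
27 = 3·8 + 3   →  a_2 = 3
8 = 2·3 + 2   →  a_3 = 2
3 = 1·2 + 1   →  a_4 = 1

1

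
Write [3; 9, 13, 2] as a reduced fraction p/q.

762/245

Fold from the inside: start with 2/1.
  13 + 1/2 = 27/2
  9 + 2/27 = 245/27
  3 + 27/245 = 762/245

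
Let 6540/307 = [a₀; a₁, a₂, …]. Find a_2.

6540 = 21·307 + 93   →  a_0 = 21
307 = 3·93 + 28   →  a_1 = 3
93 = 3·28 + 9   →  a_2 = 3

3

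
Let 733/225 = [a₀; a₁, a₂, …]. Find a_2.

1

733 = 3·225 + 58   →  a_0 = 3
225 = 3·58 + 51   →  a_1 = 3
58 = 1·51 + 7   →  a_2 = 1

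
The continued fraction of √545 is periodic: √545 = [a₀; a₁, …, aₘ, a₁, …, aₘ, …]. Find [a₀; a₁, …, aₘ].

[23; 2, 1, 8, 1, 2, 46]

a₀ = ⌊√545⌋ = 23.
With m₀=0, d₀=1 and mₖ₊₁ = dₖaₖ − mₖ, dₖ₊₁ = (n − mₖ₊₁²)/dₖ, aₖ₊₁ = ⌊(a₀+mₖ₊₁)/dₖ₊₁⌋:
  k=1: m=23, d=16, a=2
  k=2: m=9, d=29, a=1
  k=3: m=20, d=5, a=8
  k=4: m=20, d=29, a=1
  k=5: m=9, d=16, a=2
  k=6: m=23, d=1, a=46
d=1 and a=2a₀=46 at k=6, so the next step gives (m, d) = (23, 16) again — its k=1 value — and the period has length 6.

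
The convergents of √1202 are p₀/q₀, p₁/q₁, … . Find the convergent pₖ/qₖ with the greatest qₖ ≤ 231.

7246/209

√1202 = [34; 1, 2, 34, 2, 1, 68, …] (period length 6).
Convergents:
  p_0/q_0 = 34/1
  p_1/q_1 = 35/1
  p_2/q_2 = 104/3
  p_3/q_3 = 3571/103
  p_4/q_4 = 7246/209
  p_5/q_5 = 10817/312
q_4 = 209 ≤ 231 < 312 = q_5, so the answer is 7246/209.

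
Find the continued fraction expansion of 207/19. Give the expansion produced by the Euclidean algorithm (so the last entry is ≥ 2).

[10; 1, 8, 2]

207 = 10·19 + 17
19 = 1·17 + 2
17 = 8·2 + 1
2 = 2·1 + 0  (stop)
So 207/19 = [10; 1, 8, 2].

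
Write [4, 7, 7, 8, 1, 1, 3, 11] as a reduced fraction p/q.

142430/34403

Fold from the inside: start with 11/1.
  3 + 1/11 = 34/11
  1 + 11/34 = 45/34
  1 + 34/45 = 79/45
  8 + 45/79 = 677/79
  7 + 79/677 = 4818/677
  7 + 677/4818 = 34403/4818
  4 + 4818/34403 = 142430/34403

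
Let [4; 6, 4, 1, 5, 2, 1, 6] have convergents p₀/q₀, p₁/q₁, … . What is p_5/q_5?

1627/391

Using pₖ = aₖpₖ₋₁ + pₖ₋₂, qₖ = aₖqₖ₋₁ + qₖ₋₂ (with p₋₁=1, p₋₂=0, q₋₁=0, q₋₂=1):
  k=0: a=4, p=4, q=1
  k=1: a=6, p=25, q=6
  k=2: a=4, p=104, q=25
  k=3: a=1, p=129, q=31
  k=4: a=5, p=749, q=180
  k=5: a=2, p=1627, q=391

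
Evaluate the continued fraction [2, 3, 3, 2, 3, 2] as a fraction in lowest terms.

417/181

Using pₖ = aₖpₖ₋₁ + pₖ₋₂ and qₖ = aₖqₖ₋₁ + qₖ₋₂:
  k=0: a=2, p=2, q=1
  k=1: a=3, p=7, q=3
  k=2: a=3, p=23, q=10
  k=3: a=2, p=53, q=23
  k=4: a=3, p=182, q=79
  k=5: a=2, p=417, q=181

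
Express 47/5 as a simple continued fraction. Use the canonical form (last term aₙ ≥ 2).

47 = 9·5 + 2
5 = 2·2 + 1
2 = 2·1 + 0  (stop)
So 47/5 = [9; 2, 2].

[9; 2, 2]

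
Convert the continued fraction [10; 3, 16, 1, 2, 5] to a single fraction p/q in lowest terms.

Fold from the inside: start with 5/1.
  2 + 1/5 = 11/5
  1 + 5/11 = 16/11
  16 + 11/16 = 267/16
  3 + 16/267 = 817/267
  10 + 267/817 = 8437/817

8437/817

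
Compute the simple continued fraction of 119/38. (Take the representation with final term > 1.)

[3; 7, 1, 1, 2]

119 = 3×38 + 5
38 = 7×5 + 3
5 = 1×3 + 2
3 = 1×2 + 1
2 = 2×1 + 0  (stop)
So 119/38 = [3; 7, 1, 1, 2].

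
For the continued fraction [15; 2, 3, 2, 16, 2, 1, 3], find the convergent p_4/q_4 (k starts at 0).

Using pₖ = aₖpₖ₋₁ + pₖ₋₂, qₖ = aₖqₖ₋₁ + qₖ₋₂ (with p₋₁=1, p₋₂=0, q₋₁=0, q₋₂=1):
  k=0: a=15, p=15, q=1
  k=1: a=2, p=31, q=2
  k=2: a=3, p=108, q=7
  k=3: a=2, p=247, q=16
  k=4: a=16, p=4060, q=263

4060/263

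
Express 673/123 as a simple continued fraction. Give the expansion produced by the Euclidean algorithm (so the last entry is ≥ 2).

[5; 2, 8, 3, 2]

673 = 5·123 + 58
123 = 2·58 + 7
58 = 8·7 + 2
7 = 3·2 + 1
2 = 2·1 + 0  (stop)
So 673/123 = [5; 2, 8, 3, 2].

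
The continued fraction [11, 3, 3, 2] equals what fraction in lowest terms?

260/23

Fold from the inside: start with 2/1.
  3 + 1/2 = 7/2
  3 + 2/7 = 23/7
  11 + 7/23 = 260/23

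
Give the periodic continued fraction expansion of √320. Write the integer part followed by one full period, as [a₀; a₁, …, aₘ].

[17; 1, 7, 1, 34]

a₀ = ⌊√320⌋ = 17.
With m₀=0, d₀=1 and mₖ₊₁ = dₖaₖ − mₖ, dₖ₊₁ = (n − mₖ₊₁²)/dₖ, aₖ₊₁ = ⌊(a₀+mₖ₊₁)/dₖ₊₁⌋:
  k=1: m=17, d=31, a=1
  k=2: m=14, d=4, a=7
  k=3: m=14, d=31, a=1
  k=4: m=17, d=1, a=34
d=1 and a=2a₀=34 at k=4, so the next step gives (m, d) = (17, 31) again — its k=1 value — and the period has length 4.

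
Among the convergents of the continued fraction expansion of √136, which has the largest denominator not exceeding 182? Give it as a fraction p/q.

1621/139

√136 = [11; 1, 1, 1, 22, …] (period length 4).
Convergents:
  p_0/q_0 = 11/1
  p_1/q_1 = 12/1
  p_2/q_2 = 23/2
  p_3/q_3 = 35/3
  p_4/q_4 = 793/68
  p_5/q_5 = 828/71
  p_6/q_6 = 1621/139
  p_7/q_7 = 2449/210
q_6 = 139 ≤ 182 < 210 = q_7, so the answer is 1621/139.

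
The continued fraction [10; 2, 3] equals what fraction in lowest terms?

Using pₖ = aₖpₖ₋₁ + pₖ₋₂ and qₖ = aₖqₖ₋₁ + qₖ₋₂:
  k=0: a=10, p=10, q=1
  k=1: a=2, p=21, q=2
  k=2: a=3, p=73, q=7

73/7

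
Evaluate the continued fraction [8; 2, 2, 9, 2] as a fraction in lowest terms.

Fold from the inside: start with 2/1.
  9 + 1/2 = 19/2
  2 + 2/19 = 40/19
  2 + 19/40 = 99/40
  8 + 40/99 = 832/99

832/99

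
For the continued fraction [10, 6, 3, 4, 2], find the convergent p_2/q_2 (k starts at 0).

Using pₖ = aₖpₖ₋₁ + pₖ₋₂, qₖ = aₖqₖ₋₁ + qₖ₋₂ (with p₋₁=1, p₋₂=0, q₋₁=0, q₋₂=1):
  k=0: a=10, p=10, q=1
  k=1: a=6, p=61, q=6
  k=2: a=3, p=193, q=19

193/19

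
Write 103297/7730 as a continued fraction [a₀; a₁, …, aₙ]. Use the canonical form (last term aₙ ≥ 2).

[13; 2, 1, 3, 16, 14, 3]

103297 = 13·7730 + 2807
7730 = 2·2807 + 2116
2807 = 1·2116 + 691
2116 = 3·691 + 43
691 = 16·43 + 3
43 = 14·3 + 1
3 = 3·1 + 0  (stop)
So 103297/7730 = [13; 2, 1, 3, 16, 14, 3].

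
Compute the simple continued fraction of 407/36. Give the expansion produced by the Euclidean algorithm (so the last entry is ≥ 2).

407 = 11×36 + 11
36 = 3×11 + 3
11 = 3×3 + 2
3 = 1×2 + 1
2 = 2×1 + 0  (stop)
So 407/36 = [11; 3, 3, 1, 2].

[11; 3, 3, 1, 2]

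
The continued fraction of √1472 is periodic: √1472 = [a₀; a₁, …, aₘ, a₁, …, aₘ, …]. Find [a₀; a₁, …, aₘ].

a₀ = ⌊√1472⌋ = 38.
With m₀=0, d₀=1 and mₖ₊₁ = dₖaₖ − mₖ, dₖ₊₁ = (n − mₖ₊₁²)/dₖ, aₖ₊₁ = ⌊(a₀+mₖ₊₁)/dₖ₊₁⌋:
  k=1: m=38, d=28, a=2
  k=2: m=18, d=41, a=1
  k=3: m=23, d=23, a=2
  k=4: m=23, d=41, a=1
  k=5: m=18, d=28, a=2
  k=6: m=38, d=1, a=76
d=1 and a=2a₀=76 at k=6, so the next step gives (m, d) = (38, 28) again — its k=1 value — and the period has length 6.

[38; 2, 1, 2, 1, 2, 76]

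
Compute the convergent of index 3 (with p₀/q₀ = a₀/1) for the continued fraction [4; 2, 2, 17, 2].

Using pₖ = aₖpₖ₋₁ + pₖ₋₂, qₖ = aₖqₖ₋₁ + qₖ₋₂ (with p₋₁=1, p₋₂=0, q₋₁=0, q₋₂=1):
  k=0: a=4, p=4, q=1
  k=1: a=2, p=9, q=2
  k=2: a=2, p=22, q=5
  k=3: a=17, p=383, q=87

383/87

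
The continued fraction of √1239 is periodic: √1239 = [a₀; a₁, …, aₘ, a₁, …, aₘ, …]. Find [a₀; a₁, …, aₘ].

a₀ = ⌊√1239⌋ = 35.
With m₀=0, d₀=1 and mₖ₊₁ = dₖaₖ − mₖ, dₖ₊₁ = (n − mₖ₊₁²)/dₖ, aₖ₊₁ = ⌊(a₀+mₖ₊₁)/dₖ₊₁⌋:
  k=1: m=35, d=14, a=5
  k=2: m=35, d=1, a=70
d=1 and a=2a₀=70 at k=2, so the next step gives (m, d) = (35, 14) again — its k=1 value — and the period has length 2.

[35; 5, 70]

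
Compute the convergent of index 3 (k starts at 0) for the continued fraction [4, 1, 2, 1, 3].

19/4

Using pₖ = aₖpₖ₋₁ + pₖ₋₂, qₖ = aₖqₖ₋₁ + qₖ₋₂ (with p₋₁=1, p₋₂=0, q₋₁=0, q₋₂=1):
  k=0: a=4, p=4, q=1
  k=1: a=1, p=5, q=1
  k=2: a=2, p=14, q=3
  k=3: a=1, p=19, q=4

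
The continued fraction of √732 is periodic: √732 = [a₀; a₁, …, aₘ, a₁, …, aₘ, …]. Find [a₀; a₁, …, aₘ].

[27; 18, 54]

a₀ = ⌊√732⌋ = 27.
With m₀=0, d₀=1 and mₖ₊₁ = dₖaₖ − mₖ, dₖ₊₁ = (n − mₖ₊₁²)/dₖ, aₖ₊₁ = ⌊(a₀+mₖ₊₁)/dₖ₊₁⌋:
  k=1: m=27, d=3, a=18
  k=2: m=27, d=1, a=54
d=1 and a=2a₀=54 at k=2, so the next step gives (m, d) = (27, 3) again — its k=1 value — and the period has length 2.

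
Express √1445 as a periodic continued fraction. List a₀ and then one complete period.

a₀ = ⌊√1445⌋ = 38.
With m₀=0, d₀=1 and mₖ₊₁ = dₖaₖ − mₖ, dₖ₊₁ = (n − mₖ₊₁²)/dₖ, aₖ₊₁ = ⌊(a₀+mₖ₊₁)/dₖ₊₁⌋:
  k=1: m=38, d=1, a=76
d=1 and a=2a₀=76 at k=1, so the next step gives (m, d) = (38, 1) again — its k=1 value — and the period has length 1.

[38; 76]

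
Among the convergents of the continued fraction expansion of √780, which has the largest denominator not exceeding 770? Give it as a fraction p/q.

21477/769

√780 = [27; 1, 12, 1, 54, …] (period length 4).
Convergents:
  p_0/q_0 = 27/1
  p_1/q_1 = 28/1
  p_2/q_2 = 363/13
  p_3/q_3 = 391/14
  p_4/q_4 = 21477/769
  p_5/q_5 = 21868/783
q_4 = 769 ≤ 770 < 783 = q_5, so the answer is 21477/769.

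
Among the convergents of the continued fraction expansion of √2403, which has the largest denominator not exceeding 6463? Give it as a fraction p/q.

√2403 = [49; 49, 98, …] (period length 2).
Convergents:
  p_0/q_0 = 49/1
  p_1/q_1 = 2402/49
  p_2/q_2 = 235445/4803
  p_3/q_3 = 11539207/235396
q_2 = 4803 ≤ 6463 < 235396 = q_3, so the answer is 235445/4803.

235445/4803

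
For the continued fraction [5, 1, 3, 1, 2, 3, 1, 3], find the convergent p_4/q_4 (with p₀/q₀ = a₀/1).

Using pₖ = aₖpₖ₋₁ + pₖ₋₂, qₖ = aₖqₖ₋₁ + qₖ₋₂ (with p₋₁=1, p₋₂=0, q₋₁=0, q₋₂=1):
  k=0: a=5, p=5, q=1
  k=1: a=1, p=6, q=1
  k=2: a=3, p=23, q=4
  k=3: a=1, p=29, q=5
  k=4: a=2, p=81, q=14

81/14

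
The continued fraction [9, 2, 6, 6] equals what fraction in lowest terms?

757/80

Fold from the inside: start with 6/1.
  6 + 1/6 = 37/6
  2 + 6/37 = 80/37
  9 + 37/80 = 757/80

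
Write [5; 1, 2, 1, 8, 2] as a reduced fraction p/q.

425/74

Fold from the inside: start with 2/1.
  8 + 1/2 = 17/2
  1 + 2/17 = 19/17
  2 + 17/19 = 55/19
  1 + 19/55 = 74/55
  5 + 55/74 = 425/74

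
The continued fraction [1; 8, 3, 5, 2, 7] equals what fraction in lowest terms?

Using pₖ = aₖpₖ₋₁ + pₖ₋₂ and qₖ = aₖqₖ₋₁ + qₖ₋₂:
  k=0: a=1, p=1, q=1
  k=1: a=8, p=9, q=8
  k=2: a=3, p=28, q=25
  k=3: a=5, p=149, q=133
  k=4: a=2, p=326, q=291
  k=5: a=7, p=2431, q=2170

2431/2170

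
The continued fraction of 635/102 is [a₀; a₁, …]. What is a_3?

3

635 = 6·102 + 23   →  a_0 = 6
102 = 4·23 + 10   →  a_1 = 4
23 = 2·10 + 3   →  a_2 = 2
10 = 3·3 + 1   →  a_3 = 3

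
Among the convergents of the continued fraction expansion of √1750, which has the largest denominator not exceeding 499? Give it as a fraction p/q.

√1750 = [41; 1, 4, 1, 82, …] (period length 4).
Convergents:
  p_0/q_0 = 41/1
  p_1/q_1 = 42/1
  p_2/q_2 = 209/5
  p_3/q_3 = 251/6
  p_4/q_4 = 20791/497
  p_5/q_5 = 21042/503
q_4 = 497 ≤ 499 < 503 = q_5, so the answer is 20791/497.

20791/497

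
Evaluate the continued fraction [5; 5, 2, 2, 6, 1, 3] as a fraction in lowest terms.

4008/773

Using pₖ = aₖpₖ₋₁ + pₖ₋₂ and qₖ = aₖqₖ₋₁ + qₖ₋₂:
  k=0: a=5, p=5, q=1
  k=1: a=5, p=26, q=5
  k=2: a=2, p=57, q=11
  k=3: a=2, p=140, q=27
  k=4: a=6, p=897, q=173
  k=5: a=1, p=1037, q=200
  k=6: a=3, p=4008, q=773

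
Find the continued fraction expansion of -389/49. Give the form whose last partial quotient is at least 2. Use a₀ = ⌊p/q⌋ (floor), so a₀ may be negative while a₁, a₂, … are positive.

[-8; 16, 3]

-389 = -8*49 + 3
49 = 16*3 + 1
3 = 3*1 + 0  (stop)
So -389/49 = [-8; 16, 3].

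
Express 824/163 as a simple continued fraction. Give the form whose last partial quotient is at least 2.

824 = 5×163 + 9
163 = 18×9 + 1
9 = 9×1 + 0  (stop)
So 824/163 = [5; 18, 9].

[5; 18, 9]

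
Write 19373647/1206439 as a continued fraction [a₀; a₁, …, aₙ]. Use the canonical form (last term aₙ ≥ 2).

[16; 17, 12, 13, 12, 12, 3]

19373647 = 16×1206439 + 70623
1206439 = 17×70623 + 5848
70623 = 12×5848 + 447
5848 = 13×447 + 37
447 = 12×37 + 3
37 = 12×3 + 1
3 = 3×1 + 0  (stop)
So 19373647/1206439 = [16; 17, 12, 13, 12, 12, 3].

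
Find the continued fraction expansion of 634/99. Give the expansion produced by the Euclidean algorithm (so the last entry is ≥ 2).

634 = 6×99 + 40
99 = 2×40 + 19
40 = 2×19 + 2
19 = 9×2 + 1
2 = 2×1 + 0  (stop)
So 634/99 = [6; 2, 2, 9, 2].

[6; 2, 2, 9, 2]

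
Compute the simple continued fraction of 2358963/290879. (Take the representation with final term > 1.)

[8; 9, 9, 8, 8, 3, 2, 7]

2358963 = 8·290879 + 31931
290879 = 9·31931 + 3500
31931 = 9·3500 + 431
3500 = 8·431 + 52
431 = 8·52 + 15
52 = 3·15 + 7
15 = 2·7 + 1
7 = 7·1 + 0  (stop)
So 2358963/290879 = [8; 9, 9, 8, 8, 3, 2, 7].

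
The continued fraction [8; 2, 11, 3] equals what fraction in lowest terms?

602/71

Fold from the inside: start with 3/1.
  11 + 1/3 = 34/3
  2 + 3/34 = 71/34
  8 + 34/71 = 602/71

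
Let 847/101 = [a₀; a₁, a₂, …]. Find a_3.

847 = 8·101 + 39   →  a_0 = 8
101 = 2·39 + 23   →  a_1 = 2
39 = 1·23 + 16   →  a_2 = 1
23 = 1·16 + 7   →  a_3 = 1

1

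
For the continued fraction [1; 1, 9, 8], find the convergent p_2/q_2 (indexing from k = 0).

19/10

Using pₖ = aₖpₖ₋₁ + pₖ₋₂, qₖ = aₖqₖ₋₁ + qₖ₋₂ (with p₋₁=1, p₋₂=0, q₋₁=0, q₋₂=1):
  k=0: a=1, p=1, q=1
  k=1: a=1, p=2, q=1
  k=2: a=9, p=19, q=10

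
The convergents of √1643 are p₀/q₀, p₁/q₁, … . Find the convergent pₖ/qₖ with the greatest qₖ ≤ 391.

√1643 = [40; 1, 1, 6, 1, 6, 1, 1, 80, …] (period length 8).
Convergents:
  p_0/q_0 = 40/1
  p_1/q_1 = 41/1
  p_2/q_2 = 81/2
  p_3/q_3 = 527/13
  p_4/q_4 = 608/15
  p_5/q_5 = 4175/103
  p_6/q_6 = 4783/118
  p_7/q_7 = 8958/221
  p_8/q_8 = 721423/17798
q_7 = 221 ≤ 391 < 17798 = q_8, so the answer is 8958/221.

8958/221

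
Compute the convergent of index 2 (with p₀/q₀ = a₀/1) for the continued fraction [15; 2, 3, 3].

108/7

Using pₖ = aₖpₖ₋₁ + pₖ₋₂, qₖ = aₖqₖ₋₁ + qₖ₋₂ (with p₋₁=1, p₋₂=0, q₋₁=0, q₋₂=1):
  k=0: a=15, p=15, q=1
  k=1: a=2, p=31, q=2
  k=2: a=3, p=108, q=7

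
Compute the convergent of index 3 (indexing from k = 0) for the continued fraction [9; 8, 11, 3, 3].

2509/275

Using pₖ = aₖpₖ₋₁ + pₖ₋₂, qₖ = aₖqₖ₋₁ + qₖ₋₂ (with p₋₁=1, p₋₂=0, q₋₁=0, q₋₂=1):
  k=0: a=9, p=9, q=1
  k=1: a=8, p=73, q=8
  k=2: a=11, p=812, q=89
  k=3: a=3, p=2509, q=275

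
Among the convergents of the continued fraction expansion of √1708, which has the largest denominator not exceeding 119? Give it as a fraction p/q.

√1708 = [41; 3, 20, 3, 82, …] (period length 4).
Convergents:
  p_0/q_0 = 41/1
  p_1/q_1 = 124/3
  p_2/q_2 = 2521/61
  p_3/q_3 = 7687/186
q_2 = 61 ≤ 119 < 186 = q_3, so the answer is 2521/61.

2521/61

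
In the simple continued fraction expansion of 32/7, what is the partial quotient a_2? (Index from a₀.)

32 = 4·7 + 4   →  a_0 = 4
7 = 1·4 + 3   →  a_1 = 1
4 = 1·3 + 1   →  a_2 = 1

1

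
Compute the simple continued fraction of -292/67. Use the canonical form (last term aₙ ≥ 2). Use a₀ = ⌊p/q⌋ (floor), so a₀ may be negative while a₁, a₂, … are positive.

-292 = -5×67 + 43
67 = 1×43 + 24
43 = 1×24 + 19
24 = 1×19 + 5
19 = 3×5 + 4
5 = 1×4 + 1
4 = 4×1 + 0  (stop)
So -292/67 = [-5; 1, 1, 1, 3, 1, 4].

[-5; 1, 1, 1, 3, 1, 4]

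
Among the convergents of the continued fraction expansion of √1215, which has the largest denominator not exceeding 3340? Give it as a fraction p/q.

√1215 = [34; 1, 5, 1, 68, …] (period length 4).
Convergents:
  p_0/q_0 = 34/1
  p_1/q_1 = 35/1
  p_2/q_2 = 209/6
  p_3/q_3 = 244/7
  p_4/q_4 = 16801/482
  p_5/q_5 = 17045/489
  p_6/q_6 = 102026/2927
  p_7/q_7 = 119071/3416
q_6 = 2927 ≤ 3340 < 3416 = q_7, so the answer is 102026/2927.

102026/2927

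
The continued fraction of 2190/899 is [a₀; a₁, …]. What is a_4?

2190 = 2·899 + 392   →  a_0 = 2
899 = 2·392 + 115   →  a_1 = 2
392 = 3·115 + 47   →  a_2 = 3
115 = 2·47 + 21   →  a_3 = 2
47 = 2·21 + 5   →  a_4 = 2

2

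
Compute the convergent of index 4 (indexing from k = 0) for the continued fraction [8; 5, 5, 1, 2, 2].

721/88

Using pₖ = aₖpₖ₋₁ + pₖ₋₂, qₖ = aₖqₖ₋₁ + qₖ₋₂ (with p₋₁=1, p₋₂=0, q₋₁=0, q₋₂=1):
  k=0: a=8, p=8, q=1
  k=1: a=5, p=41, q=5
  k=2: a=5, p=213, q=26
  k=3: a=1, p=254, q=31
  k=4: a=2, p=721, q=88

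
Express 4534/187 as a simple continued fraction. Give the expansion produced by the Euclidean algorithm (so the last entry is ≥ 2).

4534 = 24×187 + 46
187 = 4×46 + 3
46 = 15×3 + 1
3 = 3×1 + 0  (stop)
So 4534/187 = [24; 4, 15, 3].

[24; 4, 15, 3]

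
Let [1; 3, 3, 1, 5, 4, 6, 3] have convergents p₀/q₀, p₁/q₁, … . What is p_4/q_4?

98/75

Using pₖ = aₖpₖ₋₁ + pₖ₋₂, qₖ = aₖqₖ₋₁ + qₖ₋₂ (with p₋₁=1, p₋₂=0, q₋₁=0, q₋₂=1):
  k=0: a=1, p=1, q=1
  k=1: a=3, p=4, q=3
  k=2: a=3, p=13, q=10
  k=3: a=1, p=17, q=13
  k=4: a=5, p=98, q=75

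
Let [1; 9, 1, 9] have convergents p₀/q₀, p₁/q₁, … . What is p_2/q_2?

11/10

Using pₖ = aₖpₖ₋₁ + pₖ₋₂, qₖ = aₖqₖ₋₁ + qₖ₋₂ (with p₋₁=1, p₋₂=0, q₋₁=0, q₋₂=1):
  k=0: a=1, p=1, q=1
  k=1: a=9, p=10, q=9
  k=2: a=1, p=11, q=10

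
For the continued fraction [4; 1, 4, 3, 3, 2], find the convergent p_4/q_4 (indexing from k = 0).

Using pₖ = aₖpₖ₋₁ + pₖ₋₂, qₖ = aₖqₖ₋₁ + qₖ₋₂ (with p₋₁=1, p₋₂=0, q₋₁=0, q₋₂=1):
  k=0: a=4, p=4, q=1
  k=1: a=1, p=5, q=1
  k=2: a=4, p=24, q=5
  k=3: a=3, p=77, q=16
  k=4: a=3, p=255, q=53

255/53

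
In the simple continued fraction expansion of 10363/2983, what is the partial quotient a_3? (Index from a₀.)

10363 = 3·2983 + 1414   →  a_0 = 3
2983 = 2·1414 + 155   →  a_1 = 2
1414 = 9·155 + 19   →  a_2 = 9
155 = 8·19 + 3   →  a_3 = 8

8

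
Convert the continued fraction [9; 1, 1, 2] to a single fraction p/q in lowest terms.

Fold from the inside: start with 2/1.
  1 + 1/2 = 3/2
  1 + 2/3 = 5/3
  9 + 3/5 = 48/5

48/5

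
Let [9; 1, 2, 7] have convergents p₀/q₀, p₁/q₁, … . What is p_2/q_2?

Using pₖ = aₖpₖ₋₁ + pₖ₋₂, qₖ = aₖqₖ₋₁ + qₖ₋₂ (with p₋₁=1, p₋₂=0, q₋₁=0, q₋₂=1):
  k=0: a=9, p=9, q=1
  k=1: a=1, p=10, q=1
  k=2: a=2, p=29, q=3

29/3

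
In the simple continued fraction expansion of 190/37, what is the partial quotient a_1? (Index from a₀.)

190 = 5·37 + 5   →  a_0 = 5
37 = 7·5 + 2   →  a_1 = 7

7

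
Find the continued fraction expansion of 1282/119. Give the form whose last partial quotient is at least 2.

1282 = 10*119 + 92
119 = 1*92 + 27
92 = 3*27 + 11
27 = 2*11 + 5
11 = 2*5 + 1
5 = 5*1 + 0  (stop)
So 1282/119 = [10; 1, 3, 2, 2, 5].

[10; 1, 3, 2, 2, 5]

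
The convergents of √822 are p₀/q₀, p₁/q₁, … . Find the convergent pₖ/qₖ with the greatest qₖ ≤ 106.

2437/85

√822 = [28; 1, 2, 28, 2, 1, 56, …] (period length 6).
Convergents:
  p_0/q_0 = 28/1
  p_1/q_1 = 29/1
  p_2/q_2 = 86/3
  p_3/q_3 = 2437/85
  p_4/q_4 = 4960/173
q_3 = 85 ≤ 106 < 173 = q_4, so the answer is 2437/85.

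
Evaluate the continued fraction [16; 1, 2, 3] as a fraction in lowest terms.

Fold from the inside: start with 3/1.
  2 + 1/3 = 7/3
  1 + 3/7 = 10/7
  16 + 7/10 = 167/10

167/10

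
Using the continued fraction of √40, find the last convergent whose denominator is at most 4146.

√40 = [6; 3, 12, …] (period length 2).
Convergents:
  p_0/q_0 = 6/1
  p_1/q_1 = 19/3
  p_2/q_2 = 234/37
  p_3/q_3 = 721/114
  p_4/q_4 = 8886/1405
  p_5/q_5 = 27379/4329
q_4 = 1405 ≤ 4146 < 4329 = q_5, so the answer is 8886/1405.

8886/1405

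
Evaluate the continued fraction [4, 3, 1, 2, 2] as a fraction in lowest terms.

Using pₖ = aₖpₖ₋₁ + pₖ₋₂ and qₖ = aₖqₖ₋₁ + qₖ₋₂:
  k=0: a=4, p=4, q=1
  k=1: a=3, p=13, q=3
  k=2: a=1, p=17, q=4
  k=3: a=2, p=47, q=11
  k=4: a=2, p=111, q=26

111/26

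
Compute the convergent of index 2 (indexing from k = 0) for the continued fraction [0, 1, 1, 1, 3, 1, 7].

Using pₖ = aₖpₖ₋₁ + pₖ₋₂, qₖ = aₖqₖ₋₁ + qₖ₋₂ (with p₋₁=1, p₋₂=0, q₋₁=0, q₋₂=1):
  k=0: a=0, p=0, q=1
  k=1: a=1, p=1, q=1
  k=2: a=1, p=1, q=2

1/2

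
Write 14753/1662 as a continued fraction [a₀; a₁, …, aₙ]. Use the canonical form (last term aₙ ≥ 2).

[8; 1, 7, 9, 3, 7]

14753 = 8·1662 + 1457
1662 = 1·1457 + 205
1457 = 7·205 + 22
205 = 9·22 + 7
22 = 3·7 + 1
7 = 7·1 + 0  (stop)
So 14753/1662 = [8; 1, 7, 9, 3, 7].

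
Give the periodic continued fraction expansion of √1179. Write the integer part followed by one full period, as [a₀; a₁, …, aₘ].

a₀ = ⌊√1179⌋ = 34.
With m₀=0, d₀=1 and mₖ₊₁ = dₖaₖ − mₖ, dₖ₊₁ = (n − mₖ₊₁²)/dₖ, aₖ₊₁ = ⌊(a₀+mₖ₊₁)/dₖ₊₁⌋:
  k=1: m=34, d=23, a=2
  k=2: m=12, d=45, a=1
  k=3: m=33, d=2, a=33
  k=4: m=33, d=45, a=1
  k=5: m=12, d=23, a=2
  k=6: m=34, d=1, a=68
d=1 and a=2a₀=68 at k=6, so the next step gives (m, d) = (34, 23) again — its k=1 value — and the period has length 6.

[34; 2, 1, 33, 1, 2, 68]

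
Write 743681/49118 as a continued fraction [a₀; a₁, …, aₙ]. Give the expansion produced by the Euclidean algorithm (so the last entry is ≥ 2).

[15; 7, 9, 3, 16, 7, 2]

743681 = 15×49118 + 6911
49118 = 7×6911 + 741
6911 = 9×741 + 242
741 = 3×242 + 15
242 = 16×15 + 2
15 = 7×2 + 1
2 = 2×1 + 0  (stop)
So 743681/49118 = [15; 7, 9, 3, 16, 7, 2].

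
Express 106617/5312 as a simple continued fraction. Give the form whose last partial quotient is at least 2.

[20; 14, 11, 11, 3]

106617 = 20×5312 + 377
5312 = 14×377 + 34
377 = 11×34 + 3
34 = 11×3 + 1
3 = 3×1 + 0  (stop)
So 106617/5312 = [20; 14, 11, 11, 3].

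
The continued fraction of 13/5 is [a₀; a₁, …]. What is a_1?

13 = 2·5 + 3   →  a_0 = 2
5 = 1·3 + 2   →  a_1 = 1

1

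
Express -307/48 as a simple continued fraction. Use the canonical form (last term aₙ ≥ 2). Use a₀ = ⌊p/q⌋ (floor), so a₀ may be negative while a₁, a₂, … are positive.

-307 = -7×48 + 29
48 = 1×29 + 19
29 = 1×19 + 10
19 = 1×10 + 9
10 = 1×9 + 1
9 = 9×1 + 0  (stop)
So -307/48 = [-7; 1, 1, 1, 1, 9].

[-7; 1, 1, 1, 1, 9]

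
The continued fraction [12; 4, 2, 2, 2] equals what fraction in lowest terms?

Using pₖ = aₖpₖ₋₁ + pₖ₋₂ and qₖ = aₖqₖ₋₁ + qₖ₋₂:
  k=0: a=12, p=12, q=1
  k=1: a=4, p=49, q=4
  k=2: a=2, p=110, q=9
  k=3: a=2, p=269, q=22
  k=4: a=2, p=648, q=53

648/53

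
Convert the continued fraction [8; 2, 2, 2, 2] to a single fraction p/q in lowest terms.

244/29

Using pₖ = aₖpₖ₋₁ + pₖ₋₂ and qₖ = aₖqₖ₋₁ + qₖ₋₂:
  k=0: a=8, p=8, q=1
  k=1: a=2, p=17, q=2
  k=2: a=2, p=42, q=5
  k=3: a=2, p=101, q=12
  k=4: a=2, p=244, q=29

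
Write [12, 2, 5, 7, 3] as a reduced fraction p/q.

3089/248

Fold from the inside: start with 3/1.
  7 + 1/3 = 22/3
  5 + 3/22 = 113/22
  2 + 22/113 = 248/113
  12 + 113/248 = 3089/248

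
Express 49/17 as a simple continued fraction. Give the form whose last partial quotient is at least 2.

[2; 1, 7, 2]

49 = 2·17 + 15
17 = 1·15 + 2
15 = 7·2 + 1
2 = 2·1 + 0  (stop)
So 49/17 = [2; 1, 7, 2].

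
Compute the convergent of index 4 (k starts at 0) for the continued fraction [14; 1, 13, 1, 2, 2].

657/44

Using pₖ = aₖpₖ₋₁ + pₖ₋₂, qₖ = aₖqₖ₋₁ + qₖ₋₂ (with p₋₁=1, p₋₂=0, q₋₁=0, q₋₂=1):
  k=0: a=14, p=14, q=1
  k=1: a=1, p=15, q=1
  k=2: a=13, p=209, q=14
  k=3: a=1, p=224, q=15
  k=4: a=2, p=657, q=44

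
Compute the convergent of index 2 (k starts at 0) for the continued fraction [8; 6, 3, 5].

Using pₖ = aₖpₖ₋₁ + pₖ₋₂, qₖ = aₖqₖ₋₁ + qₖ₋₂ (with p₋₁=1, p₋₂=0, q₋₁=0, q₋₂=1):
  k=0: a=8, p=8, q=1
  k=1: a=6, p=49, q=6
  k=2: a=3, p=155, q=19

155/19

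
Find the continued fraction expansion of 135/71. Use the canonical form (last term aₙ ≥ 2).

135 = 1×71 + 64
71 = 1×64 + 7
64 = 9×7 + 1
7 = 7×1 + 0  (stop)
So 135/71 = [1; 1, 9, 7].

[1; 1, 9, 7]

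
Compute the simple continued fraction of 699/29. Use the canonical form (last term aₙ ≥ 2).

[24; 9, 1, 2]

699 = 24·29 + 3
29 = 9·3 + 2
3 = 1·2 + 1
2 = 2·1 + 0  (stop)
So 699/29 = [24; 9, 1, 2].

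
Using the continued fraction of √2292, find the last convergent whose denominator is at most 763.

36337/759

√2292 = [47; 1, 6, 1, 94, …] (period length 4).
Convergents:
  p_0/q_0 = 47/1
  p_1/q_1 = 48/1
  p_2/q_2 = 335/7
  p_3/q_3 = 383/8
  p_4/q_4 = 36337/759
  p_5/q_5 = 36720/767
q_4 = 759 ≤ 763 < 767 = q_5, so the answer is 36337/759.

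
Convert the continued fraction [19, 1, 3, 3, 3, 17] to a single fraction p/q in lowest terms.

Using pₖ = aₖpₖ₋₁ + pₖ₋₂ and qₖ = aₖqₖ₋₁ + qₖ₋₂:
  k=0: a=19, p=19, q=1
  k=1: a=1, p=20, q=1
  k=2: a=3, p=79, q=4
  k=3: a=3, p=257, q=13
  k=4: a=3, p=850, q=43
  k=5: a=17, p=14707, q=744

14707/744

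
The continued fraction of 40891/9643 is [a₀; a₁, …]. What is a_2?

40891 = 4·9643 + 2319   →  a_0 = 4
9643 = 4·2319 + 367   →  a_1 = 4
2319 = 6·367 + 117   →  a_2 = 6

6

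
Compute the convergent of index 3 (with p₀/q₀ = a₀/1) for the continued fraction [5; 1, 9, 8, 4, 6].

Using pₖ = aₖpₖ₋₁ + pₖ₋₂, qₖ = aₖqₖ₋₁ + qₖ₋₂ (with p₋₁=1, p₋₂=0, q₋₁=0, q₋₂=1):
  k=0: a=5, p=5, q=1
  k=1: a=1, p=6, q=1
  k=2: a=9, p=59, q=10
  k=3: a=8, p=478, q=81

478/81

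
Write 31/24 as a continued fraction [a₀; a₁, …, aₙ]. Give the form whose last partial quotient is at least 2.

[1; 3, 2, 3]

31 = 1*24 + 7
24 = 3*7 + 3
7 = 2*3 + 1
3 = 3*1 + 0  (stop)
So 31/24 = [1; 3, 2, 3].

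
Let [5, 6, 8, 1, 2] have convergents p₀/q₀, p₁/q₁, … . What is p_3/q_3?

284/55

Using pₖ = aₖpₖ₋₁ + pₖ₋₂, qₖ = aₖqₖ₋₁ + qₖ₋₂ (with p₋₁=1, p₋₂=0, q₋₁=0, q₋₂=1):
  k=0: a=5, p=5, q=1
  k=1: a=6, p=31, q=6
  k=2: a=8, p=253, q=49
  k=3: a=1, p=284, q=55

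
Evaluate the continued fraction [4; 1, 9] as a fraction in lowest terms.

Using pₖ = aₖpₖ₋₁ + pₖ₋₂ and qₖ = aₖqₖ₋₁ + qₖ₋₂:
  k=0: a=4, p=4, q=1
  k=1: a=1, p=5, q=1
  k=2: a=9, p=49, q=10

49/10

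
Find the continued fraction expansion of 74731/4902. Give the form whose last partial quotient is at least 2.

74731 = 15*4902 + 1201
4902 = 4*1201 + 98
1201 = 12*98 + 25
98 = 3*25 + 23
25 = 1*23 + 2
23 = 11*2 + 1
2 = 2*1 + 0  (stop)
So 74731/4902 = [15; 4, 12, 3, 1, 11, 2].

[15; 4, 12, 3, 1, 11, 2]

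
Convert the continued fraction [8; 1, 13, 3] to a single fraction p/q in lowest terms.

384/43

Using pₖ = aₖpₖ₋₁ + pₖ₋₂ and qₖ = aₖqₖ₋₁ + qₖ₋₂:
  k=0: a=8, p=8, q=1
  k=1: a=1, p=9, q=1
  k=2: a=13, p=125, q=14
  k=3: a=3, p=384, q=43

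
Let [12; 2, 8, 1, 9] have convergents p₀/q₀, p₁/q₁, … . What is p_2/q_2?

Using pₖ = aₖpₖ₋₁ + pₖ₋₂, qₖ = aₖqₖ₋₁ + qₖ₋₂ (with p₋₁=1, p₋₂=0, q₋₁=0, q₋₂=1):
  k=0: a=12, p=12, q=1
  k=1: a=2, p=25, q=2
  k=2: a=8, p=212, q=17

212/17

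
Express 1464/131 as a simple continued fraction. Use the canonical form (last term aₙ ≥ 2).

1464 = 11*131 + 23
131 = 5*23 + 16
23 = 1*16 + 7
16 = 2*7 + 2
7 = 3*2 + 1
2 = 2*1 + 0  (stop)
So 1464/131 = [11; 5, 1, 2, 3, 2].

[11; 5, 1, 2, 3, 2]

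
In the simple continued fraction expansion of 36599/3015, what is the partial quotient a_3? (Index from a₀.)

36599 = 12·3015 + 419   →  a_0 = 12
3015 = 7·419 + 82   →  a_1 = 7
419 = 5·82 + 9   →  a_2 = 5
82 = 9·9 + 1   →  a_3 = 9

9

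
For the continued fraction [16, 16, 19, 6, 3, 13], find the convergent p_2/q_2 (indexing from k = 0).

4899/305

Using pₖ = aₖpₖ₋₁ + pₖ₋₂, qₖ = aₖqₖ₋₁ + qₖ₋₂ (with p₋₁=1, p₋₂=0, q₋₁=0, q₋₂=1):
  k=0: a=16, p=16, q=1
  k=1: a=16, p=257, q=16
  k=2: a=19, p=4899, q=305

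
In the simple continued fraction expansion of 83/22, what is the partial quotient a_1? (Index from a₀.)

83 = 3·22 + 17   →  a_0 = 3
22 = 1·17 + 5   →  a_1 = 1

1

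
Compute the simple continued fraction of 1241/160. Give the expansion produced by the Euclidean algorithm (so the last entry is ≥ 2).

[7; 1, 3, 9, 1, 3]

1241 = 7·160 + 121
160 = 1·121 + 39
121 = 3·39 + 4
39 = 9·4 + 3
4 = 1·3 + 1
3 = 3·1 + 0  (stop)
So 1241/160 = [7; 1, 3, 9, 1, 3].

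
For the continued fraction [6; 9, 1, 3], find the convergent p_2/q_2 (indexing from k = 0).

Using pₖ = aₖpₖ₋₁ + pₖ₋₂, qₖ = aₖqₖ₋₁ + qₖ₋₂ (with p₋₁=1, p₋₂=0, q₋₁=0, q₋₂=1):
  k=0: a=6, p=6, q=1
  k=1: a=9, p=55, q=9
  k=2: a=1, p=61, q=10

61/10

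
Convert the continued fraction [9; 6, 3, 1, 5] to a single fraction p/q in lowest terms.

Using pₖ = aₖpₖ₋₁ + pₖ₋₂ and qₖ = aₖqₖ₋₁ + qₖ₋₂:
  k=0: a=9, p=9, q=1
  k=1: a=6, p=55, q=6
  k=2: a=3, p=174, q=19
  k=3: a=1, p=229, q=25
  k=4: a=5, p=1319, q=144

1319/144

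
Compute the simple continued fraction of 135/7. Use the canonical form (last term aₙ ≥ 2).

135 = 19×7 + 2
7 = 3×2 + 1
2 = 2×1 + 0  (stop)
So 135/7 = [19; 3, 2].

[19; 3, 2]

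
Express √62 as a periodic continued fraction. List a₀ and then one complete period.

a₀ = ⌊√62⌋ = 7.
With m₀=0, d₀=1 and mₖ₊₁ = dₖaₖ − mₖ, dₖ₊₁ = (n − mₖ₊₁²)/dₖ, aₖ₊₁ = ⌊(a₀+mₖ₊₁)/dₖ₊₁⌋:
  k=1: m=7, d=13, a=1
  k=2: m=6, d=2, a=6
  k=3: m=6, d=13, a=1
  k=4: m=7, d=1, a=14
d=1 and a=2a₀=14 at k=4, so the next step gives (m, d) = (7, 13) again — its k=1 value — and the period has length 4.

[7; 1, 6, 1, 14]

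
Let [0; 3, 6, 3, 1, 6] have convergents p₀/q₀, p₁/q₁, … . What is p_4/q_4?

25/79

Using pₖ = aₖpₖ₋₁ + pₖ₋₂, qₖ = aₖqₖ₋₁ + qₖ₋₂ (with p₋₁=1, p₋₂=0, q₋₁=0, q₋₂=1):
  k=0: a=0, p=0, q=1
  k=1: a=3, p=1, q=3
  k=2: a=6, p=6, q=19
  k=3: a=3, p=19, q=60
  k=4: a=1, p=25, q=79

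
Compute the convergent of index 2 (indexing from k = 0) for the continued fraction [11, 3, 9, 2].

Using pₖ = aₖpₖ₋₁ + pₖ₋₂, qₖ = aₖqₖ₋₁ + qₖ₋₂ (with p₋₁=1, p₋₂=0, q₋₁=0, q₋₂=1):
  k=0: a=11, p=11, q=1
  k=1: a=3, p=34, q=3
  k=2: a=9, p=317, q=28

317/28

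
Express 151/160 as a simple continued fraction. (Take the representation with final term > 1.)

[0; 1, 16, 1, 3, 2]

151 = 0×160 + 151
160 = 1×151 + 9
151 = 16×9 + 7
9 = 1×7 + 2
7 = 3×2 + 1
2 = 2×1 + 0  (stop)
So 151/160 = [0; 1, 16, 1, 3, 2].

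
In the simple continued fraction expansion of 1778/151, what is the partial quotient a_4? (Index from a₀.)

1778 = 11·151 + 117   →  a_0 = 11
151 = 1·117 + 34   →  a_1 = 1
117 = 3·34 + 15   →  a_2 = 3
34 = 2·15 + 4   →  a_3 = 2
15 = 3·4 + 3   →  a_4 = 3

3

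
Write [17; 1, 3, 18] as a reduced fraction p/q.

Using pₖ = aₖpₖ₋₁ + pₖ₋₂ and qₖ = aₖqₖ₋₁ + qₖ₋₂:
  k=0: a=17, p=17, q=1
  k=1: a=1, p=18, q=1
  k=2: a=3, p=71, q=4
  k=3: a=18, p=1296, q=73

1296/73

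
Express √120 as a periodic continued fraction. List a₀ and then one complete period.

a₀ = ⌊√120⌋ = 10.

[10; 1, 20]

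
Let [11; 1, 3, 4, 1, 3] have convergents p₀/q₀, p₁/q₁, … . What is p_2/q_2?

Using pₖ = aₖpₖ₋₁ + pₖ₋₂, qₖ = aₖqₖ₋₁ + qₖ₋₂ (with p₋₁=1, p₋₂=0, q₋₁=0, q₋₂=1):
  k=0: a=11, p=11, q=1
  k=1: a=1, p=12, q=1
  k=2: a=3, p=47, q=4

47/4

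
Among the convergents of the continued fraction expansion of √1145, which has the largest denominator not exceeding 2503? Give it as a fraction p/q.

√1145 = [33; 1, 5, 5, 1, 66, …] (period length 5).
Convergents:
  p_0/q_0 = 33/1
  p_1/q_1 = 34/1
  p_2/q_2 = 203/6
  p_3/q_3 = 1049/31
  p_4/q_4 = 1252/37
  p_5/q_5 = 83681/2473
  p_6/q_6 = 84933/2510
q_5 = 2473 ≤ 2503 < 2510 = q_6, so the answer is 83681/2473.

83681/2473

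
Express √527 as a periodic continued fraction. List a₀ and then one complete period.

[22; 1, 21, 1, 44]

a₀ = ⌊√527⌋ = 22.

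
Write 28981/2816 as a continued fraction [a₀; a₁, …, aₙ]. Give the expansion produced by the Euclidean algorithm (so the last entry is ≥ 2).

28981 = 10×2816 + 821
2816 = 3×821 + 353
821 = 2×353 + 115
353 = 3×115 + 8
115 = 14×8 + 3
8 = 2×3 + 2
3 = 1×2 + 1
2 = 2×1 + 0  (stop)
So 28981/2816 = [10; 3, 2, 3, 14, 2, 1, 2].

[10; 3, 2, 3, 14, 2, 1, 2]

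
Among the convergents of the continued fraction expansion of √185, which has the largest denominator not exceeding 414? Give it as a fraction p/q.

√185 = [13; 1, 1, 1, 1, 26, …] (period length 5).
Convergents:
  p_0/q_0 = 13/1
  p_1/q_1 = 14/1
  p_2/q_2 = 27/2
  p_3/q_3 = 41/3
  p_4/q_4 = 68/5
  p_5/q_5 = 1809/133
  p_6/q_6 = 1877/138
  p_7/q_7 = 3686/271
  p_8/q_8 = 5563/409
  p_9/q_9 = 9249/680
q_8 = 409 ≤ 414 < 680 = q_9, so the answer is 5563/409.

5563/409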